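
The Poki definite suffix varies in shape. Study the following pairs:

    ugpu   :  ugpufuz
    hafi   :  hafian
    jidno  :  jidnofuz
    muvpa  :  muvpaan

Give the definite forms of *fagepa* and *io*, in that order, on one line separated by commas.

The alternation tracks the last vowel of the stem — -fuz when the last vowel of the stem is a rounded vowel (*ugpu*, *jidno*); -an when the last vowel of the stem is an unrounded vowel (*hafi*, *muvpa*).
Since the last vowel of *fagepa* is /a/ (an unrounded vowel), it takes -an, giving *fagepaan*.
*io*: last vowel = /o/, a rounded vowel → -fuz → *iofuz*.

fagepaan, iofuz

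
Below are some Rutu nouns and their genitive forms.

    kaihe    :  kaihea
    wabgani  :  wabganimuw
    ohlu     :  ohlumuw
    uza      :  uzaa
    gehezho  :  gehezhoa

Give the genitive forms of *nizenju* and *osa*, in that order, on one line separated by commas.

nizenjumuw, osaa

The pattern is height harmony: -muw when the last vowel of the stem is a high vowel (*wabgani*, *ohlu*); -a when the last vowel of the stem is a non-high vowel (*kaihe*, *uza*, *gehezho*).
Since the last vowel of *nizenju* is /u/ (a high vowel), it takes -muw, giving *nizenjumuw*.
*osa*: last vowel = /a/, a non-high vowel → -a → *osaa*.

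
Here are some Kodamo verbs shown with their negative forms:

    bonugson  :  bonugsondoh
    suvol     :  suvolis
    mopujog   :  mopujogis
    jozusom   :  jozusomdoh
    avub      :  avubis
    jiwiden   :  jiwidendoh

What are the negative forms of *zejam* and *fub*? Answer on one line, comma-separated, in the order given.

zejamdoh, fubis

The alternation tracks the final consonant of the stem — -doh when the stem ends in a nasal (*bonugson*, *jozusom*, *jiwiden*); -is when the stem ends in a non-nasal consonant (*suvol*, *mopujog*, *avub*).
*zejam* — final consonant /m/ (a nasal) → -doh → *zejamdoh*.
Since the final consonant of *fub* is /b/ (non-nasal), it takes -is, giving *fubis*.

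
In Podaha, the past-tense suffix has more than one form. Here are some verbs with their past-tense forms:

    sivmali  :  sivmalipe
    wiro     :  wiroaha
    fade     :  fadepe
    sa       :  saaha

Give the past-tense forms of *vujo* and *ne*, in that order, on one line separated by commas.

The pattern is front/back vowel harmony: -pe when the last vowel of the stem is a front vowel (*sivmali*, *fade*); -aha when the last vowel of the stem is a back vowel (*wiro*, *sa*).
*vujo*: last vowel = /o/, a back vowel → -aha → *vujoaha*.
Since the last vowel of *ne* is /e/ (a front vowel), it takes -pe, giving *nepe*.

vujoaha, nepe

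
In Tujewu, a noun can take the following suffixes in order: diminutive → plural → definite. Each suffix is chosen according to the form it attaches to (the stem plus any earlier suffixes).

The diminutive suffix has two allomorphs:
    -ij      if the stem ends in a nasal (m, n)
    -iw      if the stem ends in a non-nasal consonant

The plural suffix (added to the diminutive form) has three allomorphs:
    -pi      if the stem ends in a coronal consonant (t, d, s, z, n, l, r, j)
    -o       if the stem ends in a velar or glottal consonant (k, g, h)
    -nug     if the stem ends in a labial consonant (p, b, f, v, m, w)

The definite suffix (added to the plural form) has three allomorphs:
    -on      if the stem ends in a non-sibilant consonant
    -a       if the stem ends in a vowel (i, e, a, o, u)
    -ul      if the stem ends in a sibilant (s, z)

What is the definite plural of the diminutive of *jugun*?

Since the final consonant of *jugun* is /n/ (a nasal), it takes -ij, giving *jugunij*.
The diminutive form *jugunij* — final consonant /j/ (coronal) → -pi → *jugunijpi*.
The final sound of the plural form *jugunijpi* is /i/, which is a vowel, so the definite suffix is -a, giving *jugunijpia*.

jugunijpia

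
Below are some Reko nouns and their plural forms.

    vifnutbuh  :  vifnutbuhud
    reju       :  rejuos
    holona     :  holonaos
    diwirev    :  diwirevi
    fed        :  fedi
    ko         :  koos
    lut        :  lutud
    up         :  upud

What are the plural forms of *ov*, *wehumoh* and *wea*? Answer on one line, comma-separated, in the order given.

ovi, wehumohud, weaos

The pattern is voicing of the final sound: -ud when the stem ends in a voiceless consonant (*vifnutbuh*, *lut*, *up*); -i when the stem ends in a voiced consonant (*diwirev*, *fed*); -os when the stem ends in a vowel (*reju*, *holona*, *ko*).
Since the final sound of *ov* is /v/ (a voiced consonant), it takes -i, giving *ovi*.
The final sound of *wehumoh* is /h/, which is a voiceless consonant, so the suffix is -ud, giving *wehumohud*.
The final sound of *wea* is /a/, which is a vowel, so the suffix is -os, giving *weaos*.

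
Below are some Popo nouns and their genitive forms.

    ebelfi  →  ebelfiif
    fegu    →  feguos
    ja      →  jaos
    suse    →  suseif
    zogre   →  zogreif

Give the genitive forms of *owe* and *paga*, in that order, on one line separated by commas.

oweif, pagaos

Looking at the last vowel of each stem: -if when the last vowel of the stem is a front vowel (*ebelfi*, *suse*, *zogre*); -os when the last vowel of the stem is a back vowel (*fegu*, *ja*).
*owe*: last vowel = /e/, a front vowel → -if → *oweif*.
The last vowel of *paga* is /a/, which is a back vowel, so the suffix is -os, giving *pagaos*.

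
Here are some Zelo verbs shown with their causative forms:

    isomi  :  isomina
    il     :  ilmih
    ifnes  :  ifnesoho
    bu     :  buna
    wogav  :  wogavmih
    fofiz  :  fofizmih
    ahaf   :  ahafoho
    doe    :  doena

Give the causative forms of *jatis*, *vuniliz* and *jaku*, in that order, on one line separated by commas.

jatisoho, vunilizmih, jakuna

The suffix is conditioned by the final sound: -oho when the stem ends in a voiceless consonant (*ifnes*, *ahaf*); -mih when the stem ends in a voiced consonant (*il*, *wogav*, *fofiz*); -na when the stem ends in a vowel (*isomi*, *bu*, *doe*).
Since the final sound of *jatis* is /s/ (a voiceless consonant), it takes -oho, giving *jatisoho*.
Since the final sound of *vuniliz* is /z/ (a voiced consonant), it takes -mih, giving *vunilizmih*.
The final sound of *jaku* is /u/, which is a vowel, so the suffix is -na, giving *jakuna*.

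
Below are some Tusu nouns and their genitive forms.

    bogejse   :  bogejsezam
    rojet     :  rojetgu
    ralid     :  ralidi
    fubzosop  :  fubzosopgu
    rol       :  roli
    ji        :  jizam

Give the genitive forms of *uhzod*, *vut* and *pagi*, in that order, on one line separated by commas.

uhzodi, vutgu, pagizam

The pattern is voicing of the final sound: -gu when the stem ends in a voiceless consonant (*rojet*, *fubzosop*); -i when the stem ends in a voiced consonant (*ralid*, *rol*); -zam when the stem ends in a vowel (*bogejse*, *ji*).
Since the final sound of *uhzod* is /d/ (a voiced consonant), it takes -i, giving *uhzodi*.
*vut*: final sound = /t/, a voiceless consonant → -gu → *vutgu*.
The final sound of *pagi* is /i/, which is a vowel, so the suffix is -zam, giving *pagizam*.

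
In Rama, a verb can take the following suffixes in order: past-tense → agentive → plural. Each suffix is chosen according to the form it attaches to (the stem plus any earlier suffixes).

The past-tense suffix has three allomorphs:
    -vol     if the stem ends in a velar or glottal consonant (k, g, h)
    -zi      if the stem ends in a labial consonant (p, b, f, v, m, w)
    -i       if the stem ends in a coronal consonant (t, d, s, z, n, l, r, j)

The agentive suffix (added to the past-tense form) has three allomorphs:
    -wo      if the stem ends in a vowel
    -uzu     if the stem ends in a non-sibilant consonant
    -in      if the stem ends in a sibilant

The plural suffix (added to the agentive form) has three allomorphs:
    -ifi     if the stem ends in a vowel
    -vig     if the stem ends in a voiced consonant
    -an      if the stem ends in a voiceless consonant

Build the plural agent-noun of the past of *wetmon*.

wetmoniwoifi

*wetmon*: final consonant = /n/, coronal → -i → *wetmoni*.
Since the final sound of the past-tense form *wetmoni* is /i/ (a vowel), it takes -wo, giving *wetmoniwo*.
The agentive form *wetmoniwo* — final sound /o/ (a vowel) → -ifi → *wetmoniwoifi*.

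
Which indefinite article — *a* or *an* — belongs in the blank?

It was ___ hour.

The indefinite article is chosen by the initial *sound* of the following word, not its spelling.
*hour* begins with the sound /aʊ/ (silent h) — a vowel sound.
So the article is *an*: It was an hour.

an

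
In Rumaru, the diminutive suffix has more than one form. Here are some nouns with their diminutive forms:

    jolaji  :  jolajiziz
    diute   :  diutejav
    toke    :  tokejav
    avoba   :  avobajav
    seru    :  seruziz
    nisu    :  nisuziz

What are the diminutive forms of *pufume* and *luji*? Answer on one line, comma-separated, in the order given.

pufumejav, lujiziz

The alternation tracks the last vowel of the stem — -ziz when the last vowel of the stem is a high vowel (*jolaji*, *seru*, *nisu*); -jav when the last vowel of the stem is a non-high vowel (*diute*, *toke*, *avoba*).
Since the last vowel of *pufume* is /e/ (a non-high vowel), it takes -jav, giving *pufumejav*.
*luji*: last vowel = /i/, a high vowel → -ziz → *lujiziz*.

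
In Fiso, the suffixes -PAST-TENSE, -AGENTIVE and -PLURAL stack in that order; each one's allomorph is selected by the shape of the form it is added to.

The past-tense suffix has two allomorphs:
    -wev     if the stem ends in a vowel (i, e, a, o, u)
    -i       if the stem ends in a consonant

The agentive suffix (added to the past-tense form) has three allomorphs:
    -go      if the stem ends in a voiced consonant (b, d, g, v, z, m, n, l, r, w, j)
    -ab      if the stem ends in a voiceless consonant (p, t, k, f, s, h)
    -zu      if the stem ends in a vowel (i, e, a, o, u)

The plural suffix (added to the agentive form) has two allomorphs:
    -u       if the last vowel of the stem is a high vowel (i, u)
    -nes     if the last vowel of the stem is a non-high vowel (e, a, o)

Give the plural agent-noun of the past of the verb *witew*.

The final sound of *witew* is /w/, which is a consonant, so the past-tense suffix is -i, giving *witewi*.
The past-tense form *witewi* — final sound /i/ (a vowel) → -zu → *witewizu*.
The agentive form *witewizu*: last vowel = /u/, a high vowel → -u → *witewizuu*.

witewizuu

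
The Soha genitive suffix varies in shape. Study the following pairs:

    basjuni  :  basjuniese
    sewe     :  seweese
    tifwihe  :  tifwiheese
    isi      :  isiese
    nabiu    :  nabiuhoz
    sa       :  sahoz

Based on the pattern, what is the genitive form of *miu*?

The suffix is conditioned by the last vowel: -ese when the last vowel of the stem is a front vowel (*basjuni*, *sewe*, *tifwihe*, *isi*); -hoz when the last vowel of the stem is a back vowel (*nabiu*, *sa*).
*miu* — last vowel /u/ (a back vowel) → -hoz → *miuhoz*.

miuhoz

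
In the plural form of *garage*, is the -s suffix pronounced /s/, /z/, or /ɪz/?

The stem *garage* ends in a sibilant (/s, z, ʃ, ʒ, tʃ, dʒ/).
The plural suffix surfaces as /ɪz/ after sibilants, /s/ after other voiceless consonants, and /z/ after other voiced sounds.
So the plural -s on *garage* is pronounced /ɪz/.

/ɪz/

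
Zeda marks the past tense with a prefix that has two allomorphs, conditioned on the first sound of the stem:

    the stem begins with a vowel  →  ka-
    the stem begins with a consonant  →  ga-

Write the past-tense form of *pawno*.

gapawno

*pawno*: first sound = /p/, a consonant → ga- → *gapawno*.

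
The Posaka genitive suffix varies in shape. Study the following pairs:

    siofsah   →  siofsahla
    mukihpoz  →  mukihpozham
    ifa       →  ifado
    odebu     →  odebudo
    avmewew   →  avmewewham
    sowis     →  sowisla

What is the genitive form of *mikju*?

Looking at the final sound of each stem: -la when the stem ends in a voiceless consonant (*siofsah*, *sowis*); -ham when the stem ends in a voiced consonant (*mukihpoz*, *avmewew*); -do when the stem ends in a vowel (*ifa*, *odebu*).
Since the final sound of *mikju* is /u/ (a vowel), it takes -do, giving *mikjudo*.

mikjudo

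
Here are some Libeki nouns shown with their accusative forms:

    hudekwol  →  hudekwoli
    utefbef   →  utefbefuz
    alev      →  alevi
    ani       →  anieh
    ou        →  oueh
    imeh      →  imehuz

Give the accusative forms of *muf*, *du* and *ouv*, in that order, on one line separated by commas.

Looking at the final sound of each stem: -uz when the stem ends in a voiceless consonant (*utefbef*, *imeh*); -i when the stem ends in a voiced consonant (*hudekwol*, *alev*); -eh when the stem ends in a vowel (*ani*, *ou*).
Since the final sound of *muf* is /f/ (a voiceless consonant), it takes -uz, giving *mufuz*.
The final sound of *du* is /u/, which is a vowel, so the suffix is -eh, giving *dueh*.
Since the final sound of *ouv* is /v/ (a voiced consonant), it takes -i, giving *ouvi*.

mufuz, dueh, ouvi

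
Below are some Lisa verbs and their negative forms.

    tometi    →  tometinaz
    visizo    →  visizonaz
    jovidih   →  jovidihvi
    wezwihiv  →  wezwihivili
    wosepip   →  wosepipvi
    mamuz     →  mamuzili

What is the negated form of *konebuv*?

konebuvili

Looking at the final sound of each stem: -vi when the stem ends in a voiceless consonant (*jovidih*, *wosepip*); -ili when the stem ends in a voiced consonant (*wezwihiv*, *mamuz*); -naz when the stem ends in a vowel (*tometi*, *visizo*).
*konebuv*: final sound = /v/, a voiced consonant → -ili → *konebuvili*.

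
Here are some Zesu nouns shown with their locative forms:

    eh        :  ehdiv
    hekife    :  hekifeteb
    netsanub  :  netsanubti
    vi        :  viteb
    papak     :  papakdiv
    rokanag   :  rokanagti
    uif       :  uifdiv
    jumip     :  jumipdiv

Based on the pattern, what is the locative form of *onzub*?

onzubti

The alternation tracks the final sound of the stem — -div when the stem ends in a voiceless consonant (*eh*, *papak*, *uif*, *jumip*); -ti when the stem ends in a voiced consonant (*netsanub*, *rokanag*); -teb when the stem ends in a vowel (*hekife*, *vi*).
The final sound of *onzub* is /b/, which is a voiced consonant, so the suffix is -ti, giving *onzubti*.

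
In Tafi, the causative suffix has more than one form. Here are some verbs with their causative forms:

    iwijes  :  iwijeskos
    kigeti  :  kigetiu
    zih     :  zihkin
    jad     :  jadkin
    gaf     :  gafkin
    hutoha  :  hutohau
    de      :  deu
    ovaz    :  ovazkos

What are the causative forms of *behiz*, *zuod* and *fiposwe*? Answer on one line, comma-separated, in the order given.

behizkos, zuodkin, fiposweu

Looking at the final sound of each stem: -kos when the stem ends in a sibilant (*iwijes*, *ovaz*); -kin when the stem ends in a non-sibilant consonant (*zih*, *jad*, *gaf*); -u when the stem ends in a vowel (*kigeti*, *hutoha*, *de*).
*behiz* — final sound /z/ (a sibilant) → -kos → *behizkos*.
*zuod*: final sound = /d/, a non-sibilant consonant → -kin → *zuodkin*.
*fiposwe*: final sound = /e/, a vowel → -u → *fiposweu*.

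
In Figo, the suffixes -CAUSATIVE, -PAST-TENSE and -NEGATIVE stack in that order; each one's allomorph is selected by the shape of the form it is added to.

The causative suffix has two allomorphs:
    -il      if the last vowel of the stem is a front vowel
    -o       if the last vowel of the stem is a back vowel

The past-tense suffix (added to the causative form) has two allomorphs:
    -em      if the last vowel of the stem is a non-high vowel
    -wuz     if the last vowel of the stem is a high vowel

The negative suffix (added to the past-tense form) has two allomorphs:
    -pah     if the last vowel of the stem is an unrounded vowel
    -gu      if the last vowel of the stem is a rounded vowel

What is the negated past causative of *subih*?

Since the last vowel of *subih* is /i/ (a front vowel), it takes -il, giving *subihil*.
Since the last vowel of the causative form *subihil* is /i/ (a high vowel), it takes -wuz, giving *subihilwuz*.
Since the last vowel of the past-tense form *subihilwuz* is /u/ (a rounded vowel), it takes -gu, giving *subihilwuzgu*.

subihilwuzgu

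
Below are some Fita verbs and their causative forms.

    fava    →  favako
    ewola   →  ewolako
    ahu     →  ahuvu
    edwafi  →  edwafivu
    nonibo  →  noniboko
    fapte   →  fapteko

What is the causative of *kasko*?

kaskoko

The alternation tracks the last vowel of the stem — -vu when the last vowel of the stem is a high vowel (*ahu*, *edwafi*); -ko when the last vowel of the stem is a non-high vowel (*fava*, *ewola*, *nonibo*, *fapte*).
Since the last vowel of *kasko* is /o/ (a non-high vowel), it takes -ko, giving *kaskoko*.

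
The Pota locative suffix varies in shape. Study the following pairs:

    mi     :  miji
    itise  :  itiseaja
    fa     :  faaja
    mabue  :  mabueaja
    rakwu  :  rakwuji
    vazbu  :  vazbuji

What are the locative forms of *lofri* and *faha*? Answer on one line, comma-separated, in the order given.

lofriji, fahaaja

The suffix is conditioned by the last vowel: -ji when the last vowel of the stem is a high vowel (*mi*, *rakwu*, *vazbu*); -aja when the last vowel of the stem is a non-high vowel (*itise*, *fa*, *mabue*).
*lofri* — last vowel /i/ (a high vowel) → -ji → *lofriji*.
*faha* — last vowel /a/ (a non-high vowel) → -aja → *fahaaja*.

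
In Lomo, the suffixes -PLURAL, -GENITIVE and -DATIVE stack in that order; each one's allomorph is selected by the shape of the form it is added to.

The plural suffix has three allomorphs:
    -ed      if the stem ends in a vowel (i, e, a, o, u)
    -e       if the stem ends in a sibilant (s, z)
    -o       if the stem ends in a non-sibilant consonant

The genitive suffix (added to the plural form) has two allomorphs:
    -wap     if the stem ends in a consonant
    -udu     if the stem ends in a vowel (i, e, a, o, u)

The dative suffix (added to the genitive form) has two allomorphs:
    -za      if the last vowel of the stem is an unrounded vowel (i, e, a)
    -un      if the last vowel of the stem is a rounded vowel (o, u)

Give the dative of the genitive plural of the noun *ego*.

Since the final sound of *ego* is /o/ (a vowel), it takes -ed, giving *egoed*.
Since the final sound of the plural form *egoed* is /d/ (a consonant), it takes -wap, giving *egoedwap*.
The last vowel of the genitive form *egoedwap* is /a/, which is an unrounded vowel, so the dative suffix is -za, giving *egoedwapza*.

egoedwapza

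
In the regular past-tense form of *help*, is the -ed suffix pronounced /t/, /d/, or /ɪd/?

/t/

The stem *help* ends in a voiceless consonant other than /t/.
The -ed suffix is realized as /ɪd/ after /t, d/; as /t/ after other voiceless consonants; and as /d/ after other voiced sounds.
So -ed on *help* is pronounced /t/.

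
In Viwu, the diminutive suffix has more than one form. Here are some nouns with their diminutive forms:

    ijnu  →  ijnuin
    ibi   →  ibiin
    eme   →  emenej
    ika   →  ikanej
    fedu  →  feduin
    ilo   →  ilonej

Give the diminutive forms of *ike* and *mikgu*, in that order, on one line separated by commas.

ikenej, mikguin

The suffix is conditioned by the last vowel: -in when the last vowel of the stem is a high vowel (*ijnu*, *ibi*, *fedu*); -nej when the last vowel of the stem is a non-high vowel (*eme*, *ika*, *ilo*).
*ike* — last vowel /e/ (a non-high vowel) → -nej → *ikenej*.
*mikgu* — last vowel /u/ (a high vowel) → -in → *mikguin*.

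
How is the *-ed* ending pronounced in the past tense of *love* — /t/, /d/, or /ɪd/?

/d/

The stem *love* ends in a voiced sound other than /d/.
The -ed suffix is realized as /ɪd/ after /t, d/; as /t/ after other voiceless consonants; and as /d/ after other voiced sounds.
So -ed on *love* is pronounced /d/.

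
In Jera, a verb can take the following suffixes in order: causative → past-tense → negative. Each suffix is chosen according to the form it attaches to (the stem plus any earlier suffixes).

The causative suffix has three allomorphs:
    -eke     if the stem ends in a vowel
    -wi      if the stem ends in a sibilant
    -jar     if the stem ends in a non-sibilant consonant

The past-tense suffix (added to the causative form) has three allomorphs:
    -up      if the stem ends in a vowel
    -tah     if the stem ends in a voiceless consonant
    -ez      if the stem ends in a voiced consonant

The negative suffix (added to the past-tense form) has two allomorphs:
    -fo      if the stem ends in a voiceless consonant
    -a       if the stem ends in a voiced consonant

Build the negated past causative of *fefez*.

fefezwiupfo

*fefez*: final sound = /z/, a sibilant → -wi → *fefezwi*.
Since the final sound of the causative form *fefezwi* is /i/ (a vowel), it takes -up, giving *fefezwiup*.
The past-tense form *fefezwiup* — final consonant /p/ (voiceless) → -fo → *fefezwiupfo*.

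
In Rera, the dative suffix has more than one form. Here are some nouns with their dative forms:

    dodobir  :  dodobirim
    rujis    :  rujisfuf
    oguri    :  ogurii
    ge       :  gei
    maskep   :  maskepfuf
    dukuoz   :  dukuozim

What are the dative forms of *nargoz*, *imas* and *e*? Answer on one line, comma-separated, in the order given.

nargozim, imasfuf, ei

The suffix is conditioned by the final sound: -fuf when the stem ends in a voiceless consonant (*rujis*, *maskep*); -im when the stem ends in a voiced consonant (*dodobir*, *dukuoz*); -i when the stem ends in a vowel (*oguri*, *ge*).
Since the final sound of *nargoz* is /z/ (a voiced consonant), it takes -im, giving *nargozim*.
*imas*: final sound = /s/, a voiceless consonant → -fuf → *imasfuf*.
Since the final sound of *e* is /e/ (a vowel), it takes -i, giving *ei*.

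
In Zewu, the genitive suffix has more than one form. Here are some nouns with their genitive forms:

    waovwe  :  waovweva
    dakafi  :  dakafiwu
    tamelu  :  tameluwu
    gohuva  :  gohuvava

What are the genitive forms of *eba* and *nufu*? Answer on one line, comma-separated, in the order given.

ebava, nufuwu

Looking at the last vowel of each stem: -wu when the last vowel of the stem is a high vowel (*dakafi*, *tamelu*); -va when the last vowel of the stem is a non-high vowel (*waovwe*, *gohuva*).
*eba*: last vowel = /a/, a non-high vowel → -va → *ebava*.
*nufu* — last vowel /u/ (a high vowel) → -wu → *nufuwu*.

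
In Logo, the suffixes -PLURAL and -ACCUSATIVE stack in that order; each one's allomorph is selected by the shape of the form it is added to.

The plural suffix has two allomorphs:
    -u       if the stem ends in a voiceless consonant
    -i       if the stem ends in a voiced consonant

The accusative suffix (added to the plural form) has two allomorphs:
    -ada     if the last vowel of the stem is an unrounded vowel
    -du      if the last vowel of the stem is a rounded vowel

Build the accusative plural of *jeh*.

*jeh* — final consonant /h/ (voiceless) → -u → *jehu*.
The last vowel of the plural form *jehu* is /u/, which is a rounded vowel, so the accusative suffix is -du, giving *jehudu*.

jehudu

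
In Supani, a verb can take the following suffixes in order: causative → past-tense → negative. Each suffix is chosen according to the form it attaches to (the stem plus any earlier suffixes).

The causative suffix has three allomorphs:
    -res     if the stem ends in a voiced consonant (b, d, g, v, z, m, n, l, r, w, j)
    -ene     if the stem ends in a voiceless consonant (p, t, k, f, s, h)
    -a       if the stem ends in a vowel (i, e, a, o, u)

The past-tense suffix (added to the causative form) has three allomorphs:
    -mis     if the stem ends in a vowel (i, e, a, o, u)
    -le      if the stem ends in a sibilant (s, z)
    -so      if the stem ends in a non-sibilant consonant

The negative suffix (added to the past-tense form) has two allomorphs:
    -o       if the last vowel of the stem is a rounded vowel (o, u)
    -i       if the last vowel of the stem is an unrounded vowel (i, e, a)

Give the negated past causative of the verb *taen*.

taenreslei

*taen*: final sound = /n/, a voiced consonant → -res → *taenres*.
The causative form *taenres*: final sound = /s/, a sibilant → -le → *taenresle*.
The past-tense form *taenresle*: last vowel = /e/, an unrounded vowel → -i → *taenreslei*.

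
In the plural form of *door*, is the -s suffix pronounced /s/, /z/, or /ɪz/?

/z/

The stem *door* ends in a voiced non-sibilant sound.
The plural suffix surfaces as /ɪz/ after sibilants, /s/ after other voiceless consonants, and /z/ after other voiced sounds.
So the plural -s on *door* is pronounced /z/.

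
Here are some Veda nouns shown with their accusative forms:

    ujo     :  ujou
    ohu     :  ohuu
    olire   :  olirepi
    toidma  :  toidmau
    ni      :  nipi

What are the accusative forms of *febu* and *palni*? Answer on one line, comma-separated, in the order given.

Looking at the last vowel of each stem: -pi when the last vowel of the stem is a front vowel (*olire*, *ni*); -u when the last vowel of the stem is a back vowel (*ujo*, *ohu*, *toidma*).
*febu* — last vowel /u/ (a back vowel) → -u → *febuu*.
*palni* — last vowel /i/ (a front vowel) → -pi → *palnipi*.

febuu, palnipi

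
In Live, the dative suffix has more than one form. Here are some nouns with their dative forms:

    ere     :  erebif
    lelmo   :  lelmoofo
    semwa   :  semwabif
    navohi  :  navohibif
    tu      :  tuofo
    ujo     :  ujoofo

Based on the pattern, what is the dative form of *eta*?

etabif

Looking at the last vowel of each stem: -ofo when the last vowel of the stem is a rounded vowel (*lelmo*, *tu*, *ujo*); -bif when the last vowel of the stem is an unrounded vowel (*ere*, *semwa*, *navohi*).
Since the last vowel of *eta* is /a/ (an unrounded vowel), it takes -bif, giving *etabif*.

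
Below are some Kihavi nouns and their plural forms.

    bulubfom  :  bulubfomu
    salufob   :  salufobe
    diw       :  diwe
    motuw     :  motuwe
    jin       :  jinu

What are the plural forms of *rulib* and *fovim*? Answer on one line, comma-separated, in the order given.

The alternation tracks the final consonant of the stem — -u when the stem ends in a nasal (*bulubfom*, *jin*); -e when the stem ends in a non-nasal consonant (*salufob*, *diw*, *motuw*).
*rulib* — final consonant /b/ (non-nasal) → -e → *rulibe*.
Since the final consonant of *fovim* is /m/ (a nasal), it takes -u, giving *fovimu*.

rulibe, fovimu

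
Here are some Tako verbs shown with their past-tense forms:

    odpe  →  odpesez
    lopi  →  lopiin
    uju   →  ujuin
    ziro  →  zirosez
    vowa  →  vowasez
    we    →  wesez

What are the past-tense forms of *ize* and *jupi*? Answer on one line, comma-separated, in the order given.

The alternation tracks the last vowel of the stem — -in when the last vowel of the stem is a high vowel (*lopi*, *uju*); -sez when the last vowel of the stem is a non-high vowel (*odpe*, *ziro*, *vowa*, *we*).
The last vowel of *ize* is /e/, which is a non-high vowel, so the suffix is -sez, giving *izesez*.
*jupi*: last vowel = /i/, a high vowel → -in → *jupiin*.

izesez, jupiin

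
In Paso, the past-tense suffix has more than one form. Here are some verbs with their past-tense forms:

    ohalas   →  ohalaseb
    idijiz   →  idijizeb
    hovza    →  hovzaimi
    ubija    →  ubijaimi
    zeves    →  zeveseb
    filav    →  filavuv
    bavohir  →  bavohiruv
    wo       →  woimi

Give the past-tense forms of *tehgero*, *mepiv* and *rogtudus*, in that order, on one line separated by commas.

tehgeroimi, mepivuv, rogtuduseb

Looking at the final sound of each stem: -eb when the stem ends in a sibilant (*ohalas*, *idijiz*, *zeves*); -uv when the stem ends in a non-sibilant consonant (*filav*, *bavohir*); -imi when the stem ends in a vowel (*hovza*, *ubija*, *wo*).
*tehgero*: final sound = /o/, a vowel → -imi → *tehgeroimi*.
*mepiv*: final sound = /v/, a non-sibilant consonant → -uv → *mepivuv*.
*rogtudus*: final sound = /s/, a sibilant → -eb → *rogtuduseb*.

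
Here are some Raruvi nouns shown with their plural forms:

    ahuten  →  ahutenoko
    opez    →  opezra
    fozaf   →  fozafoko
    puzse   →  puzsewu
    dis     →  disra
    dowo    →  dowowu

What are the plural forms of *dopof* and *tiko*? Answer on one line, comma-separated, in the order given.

dopofoko, tikowu

The suffix is conditioned by the final sound: -ra when the stem ends in a sibilant (*opez*, *dis*); -oko when the stem ends in a non-sibilant consonant (*ahuten*, *fozaf*); -wu when the stem ends in a vowel (*puzse*, *dowo*).
*dopof* — final sound /f/ (a non-sibilant consonant) → -oko → *dopofoko*.
Since the final sound of *tiko* is /o/ (a vowel), it takes -wu, giving *tikowu*.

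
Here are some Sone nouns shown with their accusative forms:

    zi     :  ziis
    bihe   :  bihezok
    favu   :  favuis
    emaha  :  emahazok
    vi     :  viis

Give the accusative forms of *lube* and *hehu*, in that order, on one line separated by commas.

lubezok, hehuis

The suffix is conditioned by the last vowel: -is when the last vowel of the stem is a high vowel (*zi*, *favu*, *vi*); -zok when the last vowel of the stem is a non-high vowel (*bihe*, *emaha*).
*lube*: last vowel = /e/, a non-high vowel → -zok → *lubezok*.
*hehu* — last vowel /u/ (a high vowel) → -is → *hehuis*.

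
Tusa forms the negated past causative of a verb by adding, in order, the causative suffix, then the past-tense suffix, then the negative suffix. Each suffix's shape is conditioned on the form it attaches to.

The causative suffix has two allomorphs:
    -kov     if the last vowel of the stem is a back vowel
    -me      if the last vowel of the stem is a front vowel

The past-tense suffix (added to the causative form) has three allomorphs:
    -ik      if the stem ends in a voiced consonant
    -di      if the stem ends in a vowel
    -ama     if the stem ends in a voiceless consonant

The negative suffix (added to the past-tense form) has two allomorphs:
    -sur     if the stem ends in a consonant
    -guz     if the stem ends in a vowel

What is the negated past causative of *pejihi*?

pejihimediguz

The last vowel of *pejihi* is /i/, which is a front vowel, so the causative suffix is -me, giving *pejihime*.
The causative form *pejihime*: final sound = /e/, a vowel → -di → *pejihimedi*.
The past-tense form *pejihimedi* — final sound /i/ (a vowel) → -guz → *pejihimediguz*.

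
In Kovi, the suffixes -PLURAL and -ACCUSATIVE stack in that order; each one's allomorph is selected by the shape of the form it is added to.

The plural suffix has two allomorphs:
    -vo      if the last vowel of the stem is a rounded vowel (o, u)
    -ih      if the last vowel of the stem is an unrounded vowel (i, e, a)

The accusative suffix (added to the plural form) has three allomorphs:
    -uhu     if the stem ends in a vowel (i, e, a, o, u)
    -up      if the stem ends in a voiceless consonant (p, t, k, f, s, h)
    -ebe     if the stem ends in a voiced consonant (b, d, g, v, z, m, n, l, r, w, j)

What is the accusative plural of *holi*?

holiihup

*holi*: last vowel = /i/, an unrounded vowel → -ih → *holiih*.
The plural form *holiih* — final sound /h/ (a voiceless consonant) → -up → *holiihup*.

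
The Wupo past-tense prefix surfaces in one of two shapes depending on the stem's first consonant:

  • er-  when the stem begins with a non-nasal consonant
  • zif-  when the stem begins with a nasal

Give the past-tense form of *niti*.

zifniti

*niti* — first consonant /n/ (a nasal) → zif- → *zifniti*.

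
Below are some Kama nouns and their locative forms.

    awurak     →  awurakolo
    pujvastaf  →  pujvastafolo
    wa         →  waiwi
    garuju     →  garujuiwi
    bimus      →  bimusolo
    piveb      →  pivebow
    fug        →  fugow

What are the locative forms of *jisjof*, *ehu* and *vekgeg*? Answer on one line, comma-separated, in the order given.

jisjofolo, ehuiwi, vekgegow

The pattern is voicing of the final sound: -olo when the stem ends in a voiceless consonant (*awurak*, *pujvastaf*, *bimus*); -ow when the stem ends in a voiced consonant (*piveb*, *fug*); -iwi when the stem ends in a vowel (*wa*, *garuju*).
The final sound of *jisjof* is /f/, which is a voiceless consonant, so the suffix is -olo, giving *jisjofolo*.
*ehu*: final sound = /u/, a vowel → -iwi → *ehuiwi*.
*vekgeg*: final sound = /g/, a voiced consonant → -ow → *vekgegow*.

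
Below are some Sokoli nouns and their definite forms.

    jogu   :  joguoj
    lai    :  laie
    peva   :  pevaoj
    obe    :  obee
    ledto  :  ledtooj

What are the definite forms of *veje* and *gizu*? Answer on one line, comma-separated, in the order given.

The alternation tracks the last vowel of the stem — -e when the last vowel of the stem is a front vowel (*lai*, *obe*); -oj when the last vowel of the stem is a back vowel (*jogu*, *peva*, *ledto*).
The last vowel of *veje* is /e/, which is a front vowel, so the suffix is -e, giving *vejee*.
Since the last vowel of *gizu* is /u/ (a back vowel), it takes -oj, giving *gizuoj*.

vejee, gizuoj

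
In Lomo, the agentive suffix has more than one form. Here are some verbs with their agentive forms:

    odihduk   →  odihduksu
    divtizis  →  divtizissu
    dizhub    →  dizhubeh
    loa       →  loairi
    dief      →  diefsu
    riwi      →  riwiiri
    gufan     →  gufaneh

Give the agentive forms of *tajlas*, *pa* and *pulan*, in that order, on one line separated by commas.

tajlassu, pairi, pulaneh

Looking at the final sound of each stem: -su when the stem ends in a voiceless consonant (*odihduk*, *divtizis*, *dief*); -eh when the stem ends in a voiced consonant (*dizhub*, *gufan*); -iri when the stem ends in a vowel (*loa*, *riwi*).
*tajlas* — final sound /s/ (a voiceless consonant) → -su → *tajlassu*.
*pa*: final sound = /a/, a vowel → -iri → *pairi*.
The final sound of *pulan* is /n/, which is a voiced consonant, so the suffix is -eh, giving *pulaneh*.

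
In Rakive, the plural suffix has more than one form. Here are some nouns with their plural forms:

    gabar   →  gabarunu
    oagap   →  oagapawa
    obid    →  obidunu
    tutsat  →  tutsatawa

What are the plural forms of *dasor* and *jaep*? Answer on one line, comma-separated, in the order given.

dasorunu, jaepawa

Looking at the final consonant of each stem: -awa when the stem ends in a voiceless consonant (*oagap*, *tutsat*); -unu when the stem ends in a voiced consonant (*gabar*, *obid*).
The final consonant of *dasor* is /r/, which is voiced, so the suffix is -unu, giving *dasorunu*.
Since the final consonant of *jaep* is /p/ (voiceless), it takes -awa, giving *jaepawa*.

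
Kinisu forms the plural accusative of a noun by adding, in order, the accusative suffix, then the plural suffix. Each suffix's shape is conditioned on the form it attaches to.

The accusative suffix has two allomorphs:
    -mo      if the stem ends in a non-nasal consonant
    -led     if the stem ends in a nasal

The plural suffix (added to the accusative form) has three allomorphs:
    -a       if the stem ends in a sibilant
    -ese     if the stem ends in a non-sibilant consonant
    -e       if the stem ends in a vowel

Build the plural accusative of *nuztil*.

nuztilmoe

The final consonant of *nuztil* is /l/, which is non-nasal, so the accusative suffix is -mo, giving *nuztilmo*.
The accusative form *nuztilmo*: final sound = /o/, a vowel → -e → *nuztilmoe*.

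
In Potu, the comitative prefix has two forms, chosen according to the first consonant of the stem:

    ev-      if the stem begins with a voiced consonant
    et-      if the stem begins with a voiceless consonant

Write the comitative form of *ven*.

evven

*ven* — first consonant /v/ (voiced) → ev- → *evven*.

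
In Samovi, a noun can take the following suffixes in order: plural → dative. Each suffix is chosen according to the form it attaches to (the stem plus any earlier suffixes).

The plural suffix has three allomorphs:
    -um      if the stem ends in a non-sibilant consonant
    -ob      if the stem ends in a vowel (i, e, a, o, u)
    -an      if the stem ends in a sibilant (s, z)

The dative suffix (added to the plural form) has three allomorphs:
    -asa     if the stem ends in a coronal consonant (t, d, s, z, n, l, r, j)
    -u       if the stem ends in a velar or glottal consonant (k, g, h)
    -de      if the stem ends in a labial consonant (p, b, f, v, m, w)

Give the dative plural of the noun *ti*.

The final sound of *ti* is /i/, which is a vowel, so the plural suffix is -ob, giving *tiob*.
The plural form *tiob*: final consonant = /b/, labial → -de → *tiobde*.

tiobde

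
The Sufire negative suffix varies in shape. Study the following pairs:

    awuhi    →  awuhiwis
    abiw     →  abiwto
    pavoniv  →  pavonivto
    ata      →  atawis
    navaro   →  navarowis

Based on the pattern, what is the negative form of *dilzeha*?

dilzehawis

The pattern is consonant vs. vowel: -to when the stem ends in a consonant (*abiw*, *pavoniv*); -wis when the stem ends in a vowel (*awuhi*, *ata*, *navaro*).
*dilzeha*: final sound = /a/, a vowel → -wis → *dilzehawis*.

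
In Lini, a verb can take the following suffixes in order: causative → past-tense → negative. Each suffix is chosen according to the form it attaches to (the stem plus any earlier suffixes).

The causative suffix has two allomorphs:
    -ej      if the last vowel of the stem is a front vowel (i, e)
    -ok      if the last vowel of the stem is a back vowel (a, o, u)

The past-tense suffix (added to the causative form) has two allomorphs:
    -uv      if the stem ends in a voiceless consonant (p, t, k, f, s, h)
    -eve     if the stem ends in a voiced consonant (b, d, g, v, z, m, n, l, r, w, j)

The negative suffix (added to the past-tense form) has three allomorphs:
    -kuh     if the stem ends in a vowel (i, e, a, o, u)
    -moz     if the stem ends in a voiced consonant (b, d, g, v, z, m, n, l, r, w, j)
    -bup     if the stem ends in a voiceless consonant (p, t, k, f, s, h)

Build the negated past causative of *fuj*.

fujokuvmoz

The last vowel of *fuj* is /u/, which is a back vowel, so the causative suffix is -ok, giving *fujok*.
The final consonant of the causative form *fujok* is /k/, which is voiceless, so the past-tense suffix is -uv, giving *fujokuv*.
The past-tense form *fujokuv*: final sound = /v/, a voiced consonant → -moz → *fujokuvmoz*.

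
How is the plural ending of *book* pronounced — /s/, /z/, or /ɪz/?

The stem *book* ends in a voiceless non-sibilant consonant.
The plural suffix surfaces as /ɪz/ after sibilants, /s/ after other voiceless consonants, and /z/ after other voiced sounds.
So the plural -s on *book* is pronounced /s/.

/s/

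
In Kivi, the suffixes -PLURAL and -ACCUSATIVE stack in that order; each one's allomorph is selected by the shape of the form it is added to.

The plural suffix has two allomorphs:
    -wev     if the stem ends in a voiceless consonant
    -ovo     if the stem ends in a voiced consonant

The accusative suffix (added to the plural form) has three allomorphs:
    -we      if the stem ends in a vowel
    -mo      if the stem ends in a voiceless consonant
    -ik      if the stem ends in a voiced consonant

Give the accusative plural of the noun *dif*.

Since the final consonant of *dif* is /f/ (voiceless), it takes -wev, giving *difwev*.
The plural form *difwev* — final sound /v/ (a voiced consonant) → -ik → *difwevik*.

difwevik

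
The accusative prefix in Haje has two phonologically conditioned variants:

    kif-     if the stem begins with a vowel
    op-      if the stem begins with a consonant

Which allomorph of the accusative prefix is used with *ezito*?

kif-

The first sound of *ezito* is /e/, which is a vowel, so the prefix is kif-.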